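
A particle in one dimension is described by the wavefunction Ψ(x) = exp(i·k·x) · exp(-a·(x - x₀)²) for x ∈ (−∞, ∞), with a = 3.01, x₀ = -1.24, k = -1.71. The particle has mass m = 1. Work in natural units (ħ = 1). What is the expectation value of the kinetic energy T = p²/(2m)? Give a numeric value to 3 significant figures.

T = −(ħ²/2m) d²/dx², so ⟨T⟩ = −(ħ²/2m) ∫ Ψ*·Ψ'' dx / ∫|Ψ|² dx; with m = 1.
Gaussian moments (u = x − x₀): ∫u^(2j)·e^(−2au²) du = (2j−1)!!/(4a)^j · √(π/(2a)), odd powers integrate to 0; here √(π/(2a)) = 0.72240. Derivatives: Ψ′ = (ik − 2au)·Ψ, Ψ″ = ((ik − 2au)² − 2a)·Ψ; the odd-in-u pieces drop out.
State is unnormalized: ∫|Ψ|² dx = 0.72240, and ∫Ψ*·(−ħ²/2m · Ψ'') dx = 2.1434, so ⟨T⟩ = 2.1434 / 0.72240.
⟨T⟩ = 2.9671.

2.97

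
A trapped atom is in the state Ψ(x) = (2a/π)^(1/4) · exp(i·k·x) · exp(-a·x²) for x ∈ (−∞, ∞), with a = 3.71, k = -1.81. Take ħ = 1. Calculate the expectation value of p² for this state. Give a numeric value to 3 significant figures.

6.99

p² Ψ = −ħ² d²Ψ/dx²; ⟨p²⟩ = −ħ² ∫ Ψ*·Ψ'' dx.
Gaussian moments: ∫x^(2j)·e^(−2ax²) dx = (2j−1)!!/(4a)^j · √(π/(2a)), odd powers integrate to 0; here √(π/(2a)) = 0.65069. Derivatives: Ψ′ = (ik − 2ax)·Ψ, Ψ″ = ((ik − 2ax)² − 2a)·Ψ; the odd-in-x pieces drop out.
⟨p²⟩ = 6.9861.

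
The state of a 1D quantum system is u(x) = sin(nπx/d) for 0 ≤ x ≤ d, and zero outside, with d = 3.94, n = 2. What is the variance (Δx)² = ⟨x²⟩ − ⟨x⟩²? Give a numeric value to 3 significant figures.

Compute ⟨x⟩ and ⟨x²⟩ separately, then (Δx)² = ⟨x²⟩ − ⟨x⟩².
With sin²θ = (1 − cos2θ)/2 on 0 ≤ x ≤ d: ∫sin²(nπx/d) dx = d/2, ∫x·sin²(nπx/d) dx = d²/4, ∫x²·sin²(nπx/d) dx = d³·(1/6 − 1/(4n²π²)); higher powers xᵏ the same way, integrating xᵏ·cos(2nπx/d) by parts.
Normalization: ∫|u|² dx = 1.9700.
⟨x⟩ = 1.9700 and ⟨x²⟩ = 4.9779.
(Δx)² = 4.9779 − (1.9700)² = 1.0970.

1.10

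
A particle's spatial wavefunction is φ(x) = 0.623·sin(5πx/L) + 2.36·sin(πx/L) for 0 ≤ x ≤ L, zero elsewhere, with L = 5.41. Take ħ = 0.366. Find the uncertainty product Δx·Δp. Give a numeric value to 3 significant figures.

Δx = √(⟨x²⟩−⟨x⟩²), Δp = √(⟨p²⟩−⟨p⟩²).
On 0 ≤ x ≤ L (j ≠ l): ∫sin²(jπx/L) dx = L/2, ∫sin(jπx/L)·sin(lπx/L) dx = 0; diagonal moments ∫x·sin²(jπx/L) dx = L²/4, ∫x²·sin²(jπx/L) dx = L³·(1/6 − 1/(4j²π²)); cross terms ∫x·sin(jπx/L)·sin(lπx/L) dx = 0 for j + l even and −4jlL²/(π²(j² − l²)²) for j + l odd, ∫x²·sin(jπx/L)·sin(lπx/L) dx = (−1)^(j+l)·4jlL³/(π²(j² − l²)²); higher powers the same way via product-to-sum and parts. d²/dx² sin(jπx/L) = −(jπ/L)²·sin(jπx/L); on 0 ≤ x ≤ L, ∫sin²(jπx/L) dx = L/2 and ∫sin(jπx/L)·sin(lπx/L) dx = 0 for j ≠ l, so only diagonal terms survive in ∫|φ|² and ∫φ·φ″; ∫φ·φ′ dx = [φ²/2] between the walls = 0.
Normalization: ∫|φ|² dx = 16.116.
⟨x⟩ = 2.7050, ⟨x²⟩ = 8.4677 ⇒ Δx = 1.0727.
⟨p⟩ = 0.0000, ⟨p²⟩ = 0.11580 ⇒ Δp = 0.34029.
Δx·Δp = 0.36503.

0.365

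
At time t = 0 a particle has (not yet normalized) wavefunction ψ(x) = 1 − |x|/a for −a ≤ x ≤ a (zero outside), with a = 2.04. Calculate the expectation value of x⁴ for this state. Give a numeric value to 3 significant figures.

0.495

⟨x⁴⟩ = ∫ x⁴·|ψ|² dx / ∫|ψ|² dx (integrals over the domain).
ψ is even, so ∫ over [−a, a] = 2∫₀ᵃ with ψ = 1 − x/a there: ∫₀ᵃ (1 − x/a)² dx = a/3, ∫₀ᵃ x²(1 − x/a)² dx = a³/30, ∫₀ᵃ x⁴(1 − x/a)² dx = a⁵/105.
State is unnormalized: ∫|ψ|² dx = 1.3600, and ∫ψ*·x⁴·ψ dx = 0.67296, so ⟨x⁴⟩ = 0.67296 / 1.3600.
⟨x⁴⟩ = 0.49483.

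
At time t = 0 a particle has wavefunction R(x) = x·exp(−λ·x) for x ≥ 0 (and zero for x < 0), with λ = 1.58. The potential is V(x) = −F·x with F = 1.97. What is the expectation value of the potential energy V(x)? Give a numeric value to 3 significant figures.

-1.87

⟨V⟩ = ∫ V(x)·|R|² dx / ∫|R|² dx.
Every integrand reduces to terms xʲ·e^(−2λx) on [0, ∞); use ∫₀^∞ xʲ·e^(−2λx) dx = j!/(2λ)^(j+1).
State is unnormalized: ∫|R|² dx = 0.063382, and ∫R*·V(x)·R dx = -0.11854, so ⟨V⟩ = -0.11854 / 0.063382.
⟨V⟩ = -1.8703.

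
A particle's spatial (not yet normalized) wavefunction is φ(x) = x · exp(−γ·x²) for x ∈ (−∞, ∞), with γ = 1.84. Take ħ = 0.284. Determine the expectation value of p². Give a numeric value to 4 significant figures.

0.4452

p² φ = −ħ² d²φ/dx²; ⟨p²⟩ = −ħ² ∫ φ*·φ'' dx / ∫|φ|² dx.
Expand each integrand as polynomial × e^(−2γx²) and use ∫x^(2j)·e^(−2γx²) dx = (2j−1)!!/(4γ)^j · √(π/(2γ)), odd powers → 0; here √(π/(2γ)) = 0.92396. Differentiate with the product rule, d/dx e^(−γx²) = −2γx·e^(−γx²).
State is unnormalized: ∫|φ|² dx = 0.12554, and ∫φ*·(−ħ² φ'') dx = 0.055892, so ⟨p²⟩ = 0.055892 / 0.12554.
⟨p²⟩ = 0.44522.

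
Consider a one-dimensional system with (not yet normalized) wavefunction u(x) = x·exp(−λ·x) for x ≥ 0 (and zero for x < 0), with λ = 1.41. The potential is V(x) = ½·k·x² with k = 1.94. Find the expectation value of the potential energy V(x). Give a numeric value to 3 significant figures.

1.46

⟨V⟩ = ∫ V(x)·|u|² dx / ∫|u|² dx.
Every integrand reduces to terms xʲ·e^(−2λx) on [0, ∞); use ∫₀^∞ xʲ·e^(−2λx) dx = j!/(2λ)^(j+1).
State is unnormalized: ∫|u|² dx = 0.089183, and ∫u*·V(x)·u dx = 0.13054, so ⟨V⟩ = 0.13054 / 0.089183.
⟨V⟩ = 1.4637.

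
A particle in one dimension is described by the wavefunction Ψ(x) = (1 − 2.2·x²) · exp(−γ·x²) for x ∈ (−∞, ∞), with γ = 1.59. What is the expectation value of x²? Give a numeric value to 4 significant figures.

⟨x²⟩ = ∫ x²·|Ψ|² dx / ∫|Ψ|² dx (integrals over the domain).
Expand each integrand as polynomial × e^(−2γx²) and use ∫x^(2j)·e^(−2γx²) dx = (2j−1)!!/(4γ)^j · √(π/(2γ)), odd powers → 0; here √(π/(2γ)) = 0.99394.
State is unnormalized: ∫|Ψ|² dx = 0.66310, and ∫Ψ*·x²·Ψ dx = 0.11242, so ⟨x²⟩ = 0.11242 / 0.66310.
⟨x²⟩ = 0.16954.

0.1695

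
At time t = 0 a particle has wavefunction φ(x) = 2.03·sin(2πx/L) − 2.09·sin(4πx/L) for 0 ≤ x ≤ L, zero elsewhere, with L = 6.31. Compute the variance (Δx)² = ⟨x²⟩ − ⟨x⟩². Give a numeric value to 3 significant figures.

1.22

Compute ⟨x⟩ and ⟨x²⟩ separately, then (Δx)² = ⟨x²⟩ − ⟨x⟩².
On 0 ≤ x ≤ L (j ≠ l): ∫sin²(jπx/L) dx = L/2, ∫sin(jπx/L)·sin(lπx/L) dx = 0; diagonal moments ∫x·sin²(jπx/L) dx = L²/4, ∫x²·sin²(jπx/L) dx = L³·(1/6 − 1/(4j²π²)); cross terms ∫x·sin(jπx/L)·sin(lπx/L) dx = 0 for j + l even and −4jlL²/(π²(j² − l²)²) for j + l odd, ∫x²·sin(jπx/L)·sin(lπx/L) dx = (−1)^(j+l)·4jlL³/(π²(j² − l²)²); higher powers the same way via product-to-sum and parts.
Normalization: ∫|φ|² dx = 26.783.
⟨x⟩ = 3.1550 and ⟨x²⟩ = 11.170.
(Δx)² = 11.170 − (3.1550)² = 1.2161.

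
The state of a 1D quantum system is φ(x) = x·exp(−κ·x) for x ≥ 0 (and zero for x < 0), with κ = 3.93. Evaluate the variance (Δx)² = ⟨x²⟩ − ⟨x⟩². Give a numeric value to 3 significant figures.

Compute ⟨x⟩ and ⟨x²⟩ separately, then (Δx)² = ⟨x²⟩ − ⟨x⟩².
Every integrand reduces to terms xʲ·e^(−2κx) on [0, ∞); use ∫₀^∞ xʲ·e^(−2κx) dx = j!/(2κ)^(j+1).
Normalization: ∫|φ|² dx = 0.0041187.
⟨x⟩ = 0.38168 and ⟨x²⟩ = 0.19424.
(Δx)² = 0.19424 − (0.38168)² = 0.048560.

0.0486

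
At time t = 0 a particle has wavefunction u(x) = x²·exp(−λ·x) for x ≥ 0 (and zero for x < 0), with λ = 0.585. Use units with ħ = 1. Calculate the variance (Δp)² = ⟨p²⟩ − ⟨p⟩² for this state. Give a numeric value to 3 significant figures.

0.114

Compute ⟨p⟩ and ⟨p²⟩ separately; (Δp)² = ⟨p²⟩ − ⟨p⟩².
Differentiate x²·exp(−λ·x) with the product rule; every integrand then reduces to terms xʲ·e^(−2λx) on [0, ∞), with ∫₀^∞ xʲ·e^(−2λx) dx = j!/(2λ)^(j+1).
Normalization: ∫|u|² dx = 10.947.
⟨p⟩ = 0.0000 and ⟨p²⟩ = 0.11408.
(Δp)² = 0.11408 − (0.0000)² = 0.11408.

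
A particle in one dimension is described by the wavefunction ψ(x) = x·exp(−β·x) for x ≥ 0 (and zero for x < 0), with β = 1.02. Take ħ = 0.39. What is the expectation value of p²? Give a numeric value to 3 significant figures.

p² ψ = −ħ² d²ψ/dx²; ⟨p²⟩ = −ħ² ∫ ψ*·ψ'' dx / ∫|ψ|² dx.
Differentiate x·exp(−β·x) with the product rule; every integrand then reduces to terms xʲ·e^(−2βx) on [0, ∞), with ∫₀^∞ xʲ·e^(−2βx) dx = j!/(2β)^(j+1).
State is unnormalized: ∫|ψ|² dx = 0.23558, and ∫ψ*·(−ħ² ψ'') dx = 0.037279, so ⟨p²⟩ = 0.037279 / 0.23558.
⟨p²⟩ = 0.15824.

0.158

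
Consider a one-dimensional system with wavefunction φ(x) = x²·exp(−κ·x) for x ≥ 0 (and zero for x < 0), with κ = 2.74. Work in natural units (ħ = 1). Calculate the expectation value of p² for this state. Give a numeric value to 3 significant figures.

2.50

p² φ = −ħ² d²φ/dx²; ⟨p²⟩ = −ħ² ∫ φ*·φ'' dx / ∫|φ|² dx.
Differentiate x²·exp(−κ·x) with the product rule; every integrand then reduces to terms xʲ·e^(−2κx) on [0, ∞), with ∫₀^∞ xʲ·e^(−2κx) dx = j!/(2κ)^(j+1).
State is unnormalized: ∫|φ|² dx = 0.0048563, and ∫φ*·(−ħ² φ'') dx = 0.012153, so ⟨p²⟩ = 0.012153 / 0.0048563.
⟨p²⟩ = 2.5025.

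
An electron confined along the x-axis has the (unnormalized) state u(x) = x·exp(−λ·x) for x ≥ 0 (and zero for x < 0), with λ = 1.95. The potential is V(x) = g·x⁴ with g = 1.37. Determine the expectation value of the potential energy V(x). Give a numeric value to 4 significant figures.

⟨V⟩ = ∫ V(x)·|u|² dx / ∫|u|² dx.
Every integrand reduces to terms xʲ·e^(−2λx) on [0, ∞); use ∫₀^∞ xʲ·e^(−2λx) dx = j!/(2λ)^(j+1).
State is unnormalized: ∫|u|² dx = 0.033716, and ∫u*·V(x)·u dx = 0.071879, so ⟨V⟩ = 0.071879 / 0.033716.
⟨V⟩ = 2.1319.

2.132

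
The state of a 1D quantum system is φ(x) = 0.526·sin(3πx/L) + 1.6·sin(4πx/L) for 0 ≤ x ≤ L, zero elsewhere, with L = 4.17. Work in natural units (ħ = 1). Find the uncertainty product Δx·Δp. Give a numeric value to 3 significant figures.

3.16

Δx = √(⟨x²⟩−⟨x⟩²), Δp = √(⟨p²⟩−⟨p⟩²).
On 0 ≤ x ≤ L (j ≠ l): ∫sin²(jπx/L) dx = L/2, ∫sin(jπx/L)·sin(lπx/L) dx = 0; diagonal moments ∫x·sin²(jπx/L) dx = L²/4, ∫x²·sin²(jπx/L) dx = L³·(1/6 − 1/(4j²π²)); cross terms ∫x·sin(jπx/L)·sin(lπx/L) dx = 0 for j + l even and −4jlL²/(π²(j² − l²)²) for j + l odd, ∫x²·sin(jπx/L)·sin(lπx/L) dx = (−1)^(j+l)·4jlL³/(π²(j² − l²)²); higher powers the same way via product-to-sum and parts. d²/dx² sin(jπx/L) = −(jπ/L)²·sin(jπx/L); on 0 ≤ x ≤ L, ∫sin²(jπx/L) dx = L/2 and ∫sin(jπx/L)·sin(lπx/L) dx = 0 for j ≠ l, so only diagonal terms survive in ∫|φ|² and ∫φ·φ″; ∫φ·φ′ dx = [φ²/2] between the walls = 0.
Normalization: ∫|φ|² dx = 5.9145.
⟨x⟩ = 1.5938, ⟨x²⟩ = 3.6889 ⇒ Δx = 1.0717.
⟨p⟩ = 0.0000, ⟨p²⟩ = 8.6938 ⇒ Δp = 2.9485.
Δx·Δp = 3.1600.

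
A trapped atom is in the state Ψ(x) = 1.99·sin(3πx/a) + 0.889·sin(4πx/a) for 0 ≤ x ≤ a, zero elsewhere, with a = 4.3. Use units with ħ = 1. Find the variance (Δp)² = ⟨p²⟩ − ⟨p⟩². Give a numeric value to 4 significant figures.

5.426

Compute ⟨p⟩ and ⟨p²⟩ separately; (Δp)² = ⟨p²⟩ − ⟨p⟩².
d²/dx² sin(jπx/a) = −(jπ/a)²·sin(jπx/a); on 0 ≤ x ≤ a, ∫sin²(jπx/a) dx = a/2 and ∫sin(jπx/a)·sin(lπx/a) dx = 0 for j ≠ l, so only diagonal terms survive in ∫|Ψ|² and ∫Ψ·Ψ″; ∫Ψ·Ψ′ dx = [Ψ²/2] between the walls = 0.
Normalization: ∫|Ψ|² dx = 10.213.
⟨p⟩ = 0.0000 and ⟨p²⟩ = 5.4257.
(Δp)² = 5.4257 − (0.0000)² = 5.4257.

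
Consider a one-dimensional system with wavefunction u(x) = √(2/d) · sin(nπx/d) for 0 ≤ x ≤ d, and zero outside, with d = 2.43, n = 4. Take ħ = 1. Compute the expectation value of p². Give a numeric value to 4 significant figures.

26.74

p² u = −ħ² d²u/dx²; ⟨p²⟩ = −ħ² ∫ u*·u'' dx.
d/dx sin(nπx/d) = (nπ/d)·cos(nπx/d) and d²/dx² sin(nπx/d) = −(nπ/d)²·sin(nπx/d); on 0 ≤ x ≤ d, ∫sin²(nπx/d) dx = d/2 and ∫sin(nπx/d)·cos(nπx/d) dx = 0.
⟨p²⟩ = 26.743.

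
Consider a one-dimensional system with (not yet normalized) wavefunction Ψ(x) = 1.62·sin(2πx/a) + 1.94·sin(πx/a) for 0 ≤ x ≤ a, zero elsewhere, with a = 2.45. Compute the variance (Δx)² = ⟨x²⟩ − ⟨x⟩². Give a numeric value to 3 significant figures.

Compute ⟨x⟩ and ⟨x²⟩ separately, then (Δx)² = ⟨x²⟩ − ⟨x⟩².
On 0 ≤ x ≤ a (j ≠ l): ∫sin²(jπx/a) dx = a/2, ∫sin(jπx/a)·sin(lπx/a) dx = 0; diagonal moments ∫x·sin²(jπx/a) dx = a²/4, ∫x²·sin²(jπx/a) dx = a³·(1/6 − 1/(4j²π²)); cross terms ∫x·sin(jπx/a)·sin(lπx/a) dx = 0 for j + l even and −4jla²/(π²(j² − l²)²) for j + l odd, ∫x²·sin(jπx/a)·sin(lπx/a) dx = (−1)^(j+l)·4jla³/(π²(j² − l²)²); higher powers the same way via product-to-sum and parts.
Normalization: ∫|Ψ|² dx = 7.8253.
⟨x⟩ = 0.79076 and ⟨x²⟩ = 0.72656.
(Δx)² = 0.72656 − (0.79076)² = 0.10126.

0.101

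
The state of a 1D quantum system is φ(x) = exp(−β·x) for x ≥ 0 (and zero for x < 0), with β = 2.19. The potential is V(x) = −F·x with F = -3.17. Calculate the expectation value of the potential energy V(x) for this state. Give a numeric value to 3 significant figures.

0.724

⟨V⟩ = ∫ V(x)·|φ|² dx / ∫|φ|² dx.
Every integrand reduces to terms xʲ·e^(−2βx) on [0, ∞); use ∫₀^∞ xʲ·e^(−2βx) dx = j!/(2β)^(j+1).
State is unnormalized: ∫|φ|² dx = 0.22831, and ∫φ*·V(x)·φ dx = 0.16524, so ⟨V⟩ = 0.16524 / 0.22831.
⟨V⟩ = 0.72374.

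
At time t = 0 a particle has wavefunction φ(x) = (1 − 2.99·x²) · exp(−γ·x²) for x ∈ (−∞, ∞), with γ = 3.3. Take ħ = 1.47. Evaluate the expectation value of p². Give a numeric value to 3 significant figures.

18.4

p² φ = −ħ² d²φ/dx²; ⟨p²⟩ = −ħ² ∫ φ*·φ'' dx / ∫|φ|² dx.
Expand each integrand as polynomial × e^(−2γx²) and use ∫x^(2j)·e^(−2γx²) dx = (2j−1)!!/(4γ)^j · √(π/(2γ)), odd powers → 0; here √(π/(2γ)) = 0.68993. Differentiate with the product rule, d/dx e^(−γx²) = −2γx·e^(−γx²).
State is unnormalized: ∫|φ|² dx = 0.48357, and ∫φ*·(−ħ² φ'') dx = 8.9157, so ⟨p²⟩ = 8.9157 / 0.48357.
⟨p²⟩ = 18.437.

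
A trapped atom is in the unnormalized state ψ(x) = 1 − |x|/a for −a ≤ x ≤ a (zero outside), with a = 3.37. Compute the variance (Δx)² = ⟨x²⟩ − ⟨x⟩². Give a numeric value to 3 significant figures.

1.14

Compute ⟨x⟩ and ⟨x²⟩ separately, then (Δx)² = ⟨x²⟩ − ⟨x⟩².
ψ is even, so ∫ over [−a, a] = 2∫₀ᵃ with ψ = 1 − x/a there: ∫₀ᵃ (1 − x/a)² dx = a/3, ∫₀ᵃ x²(1 − x/a)² dx = a³/30, ∫₀ᵃ x⁴(1 − x/a)² dx = a⁵/105.
Normalization: ∫|ψ|² dx = 2.2467.
⟨x⟩ = 0.0000 and ⟨x²⟩ = 1.1357.
(Δx)² = 1.1357 − (0.0000)² = 1.1357.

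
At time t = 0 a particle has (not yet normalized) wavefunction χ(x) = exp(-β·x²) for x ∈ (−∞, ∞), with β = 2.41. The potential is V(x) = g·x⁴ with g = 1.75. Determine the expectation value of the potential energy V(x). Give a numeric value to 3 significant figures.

0.0565

⟨V⟩ = ∫ V(x)·|χ|² dx / ∫|χ|² dx.
Gaussian moments: ∫x^(2j)·e^(−2βx²) dx = (2j−1)!!/(4β)^j · √(π/(2β)), odd powers integrate to 0; here √(π/(2β)) = 0.80733.
State is unnormalized: ∫|χ|² dx = 0.80733, and ∫χ*·V(x)·χ dx = 0.045610, so ⟨V⟩ = 0.045610 / 0.80733.
⟨V⟩ = 0.056494.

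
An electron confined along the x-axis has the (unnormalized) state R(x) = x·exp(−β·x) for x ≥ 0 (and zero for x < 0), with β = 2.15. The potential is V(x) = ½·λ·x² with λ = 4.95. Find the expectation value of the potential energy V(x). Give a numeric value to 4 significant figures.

⟨V⟩ = ∫ V(x)·|R|² dx / ∫|R|² dx.
Every integrand reduces to terms xʲ·e^(−2βx) on [0, ∞); use ∫₀^∞ xʲ·e^(−2βx) dx = j!/(2β)^(j+1).
State is unnormalized: ∫|R|² dx = 0.025155, and ∫R*·V(x)·R dx = 0.040406, so ⟨V⟩ = 0.040406 / 0.025155.
⟨V⟩ = 1.6063.

1.606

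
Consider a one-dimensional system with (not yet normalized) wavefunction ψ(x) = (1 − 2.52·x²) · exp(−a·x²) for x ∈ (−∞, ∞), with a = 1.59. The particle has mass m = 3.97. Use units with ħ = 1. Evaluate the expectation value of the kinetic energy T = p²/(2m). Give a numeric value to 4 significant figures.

T = −(ħ²/2m) d²/dx², so ⟨T⟩ = −(ħ²/2m) ∫ ψ*·ψ'' dx / ∫|ψ|² dx; with m = 3.97.
Expand each integrand as polynomial × e^(−2ax²) and use ∫x^(2j)·e^(−2ax²) dx = (2j−1)!!/(4a)^j · √(π/(2a)), odd powers → 0; here √(π/(2a)) = 0.99394. Differentiate with the product rule, d/dx e^(−ax²) = −2ax·e^(−ax²).
State is unnormalized: ∫|ψ|² dx = 0.67442, and ∫ψ*·(−ħ²/2m · ψ'') dx = 0.57551, so ⟨T⟩ = 0.57551 / 0.67442.
⟨T⟩ = 0.85333.

0.8533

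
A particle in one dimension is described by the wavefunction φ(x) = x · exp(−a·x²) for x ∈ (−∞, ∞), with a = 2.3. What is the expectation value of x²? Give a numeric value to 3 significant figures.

0.326

⟨x²⟩ = ∫ x²·|φ|² dx / ∫|φ|² dx (integrals over the domain).
Expand each integrand as polynomial × e^(−2ax²) and use ∫x^(2j)·e^(−2ax²) dx = (2j−1)!!/(4a)^j · √(π/(2a)), odd powers → 0; here √(π/(2a)) = 0.82641.
State is unnormalized: ∫|φ|² dx = 0.089827, and ∫φ*·x²·φ dx = 0.029292, so ⟨x²⟩ = 0.029292 / 0.089827.
⟨x²⟩ = 0.32609.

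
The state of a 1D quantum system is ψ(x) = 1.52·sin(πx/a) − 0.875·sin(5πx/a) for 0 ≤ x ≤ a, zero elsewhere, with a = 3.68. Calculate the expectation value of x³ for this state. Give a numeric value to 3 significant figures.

⟨x³⟩ = ∫ x³·|ψ|² dx / ∫|ψ|² dx (integrals over the domain).
On 0 ≤ x ≤ a (j ≠ l): ∫sin²(jπx/a) dx = a/2, ∫sin(jπx/a)·sin(lπx/a) dx = 0; diagonal moments ∫x·sin²(jπx/a) dx = a²/4, ∫x²·sin²(jπx/a) dx = a³·(1/6 − 1/(4j²π²)); cross terms ∫x·sin(jπx/a)·sin(lπx/a) dx = 0 for j + l even and −4jla²/(π²(j² − l²)²) for j + l odd, ∫x²·sin(jπx/a)·sin(lπx/a) dx = (−1)^(j+l)·4jla³/(π²(j² − l²)²); higher powers the same way via product-to-sum and parts.
State is unnormalized: ∫|ψ|² dx = 5.6599, and ∫ψ*·x³·ψ dx = 51.629, so ⟨x³⟩ = 51.629 / 5.6599.
⟨x³⟩ = 9.1220.

9.12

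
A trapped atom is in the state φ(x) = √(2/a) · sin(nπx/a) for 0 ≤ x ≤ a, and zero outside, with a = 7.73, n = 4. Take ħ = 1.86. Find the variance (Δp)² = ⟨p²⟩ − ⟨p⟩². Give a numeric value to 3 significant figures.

9.14

Compute ⟨p⟩ and ⟨p²⟩ separately; (Δp)² = ⟨p²⟩ − ⟨p⟩².
d/dx sin(nπx/a) = (nπ/a)·cos(nπx/a) and d²/dx² sin(nπx/a) = −(nπ/a)²·sin(nπx/a); on 0 ≤ x ≤ a, ∫sin²(nπx/a) dx = a/2 and ∫sin(nπx/a)·cos(nπx/a) dx = 0.
⟨p⟩ = 0.0000 and ⟨p²⟩ = 9.1430.
(Δp)² = 9.1430 − (0.0000)² = 9.1430.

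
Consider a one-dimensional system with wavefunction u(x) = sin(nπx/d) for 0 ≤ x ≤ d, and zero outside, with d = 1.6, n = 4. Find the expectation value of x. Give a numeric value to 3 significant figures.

⟨x⟩ = ∫ x·|u|² dx / ∫|u|² dx (integrals over the domain).
With sin²θ = (1 − cos2θ)/2 on 0 ≤ x ≤ d: ∫sin²(nπx/d) dx = d/2, ∫x·sin²(nπx/d) dx = d²/4, ∫x²·sin²(nπx/d) dx = d³·(1/6 − 1/(4n²π²)); higher powers xᵏ the same way, integrating xᵏ·cos(2nπx/d) by parts.
State is unnormalized: ∫|u|² dx = 0.80000, and ∫u*·x·u dx = 0.64000, so ⟨x⟩ = 0.64000 / 0.80000.
⟨x⟩ = 0.80000.

0.800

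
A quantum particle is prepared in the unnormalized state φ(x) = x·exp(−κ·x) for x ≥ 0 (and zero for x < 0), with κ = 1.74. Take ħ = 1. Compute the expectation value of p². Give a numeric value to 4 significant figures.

3.028

p² φ = −ħ² d²φ/dx²; ⟨p²⟩ = −ħ² ∫ φ*·φ'' dx / ∫|φ|² dx.
Differentiate x·exp(−κ·x) with the product rule; every integrand then reduces to terms xʲ·e^(−2κx) on [0, ∞), with ∫₀^∞ xʲ·e^(−2κx) dx = j!/(2κ)^(j+1).
State is unnormalized: ∫|φ|² dx = 0.047456, and ∫φ*·(−ħ² φ'') dx = 0.14368, so ⟨p²⟩ = 0.14368 / 0.047456.
⟨p²⟩ = 3.0276.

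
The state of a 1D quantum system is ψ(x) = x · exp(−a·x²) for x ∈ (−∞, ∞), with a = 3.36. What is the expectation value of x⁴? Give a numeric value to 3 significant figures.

⟨x⁴⟩ = ∫ x⁴·|ψ|² dx / ∫|ψ|² dx (integrals over the domain).
Expand each integrand as polynomial × e^(−2ax²) and use ∫x^(2j)·e^(−2ax²) dx = (2j−1)!!/(4a)^j · √(π/(2a)), odd powers → 0; here √(π/(2a)) = 0.68374.
State is unnormalized: ∫|ψ|² dx = 0.050873, and ∫ψ*·x⁴·ψ dx = 0.0042246, so ⟨x⁴⟩ = 0.0042246 / 0.050873.
⟨x⁴⟩ = 0.083041.

0.0830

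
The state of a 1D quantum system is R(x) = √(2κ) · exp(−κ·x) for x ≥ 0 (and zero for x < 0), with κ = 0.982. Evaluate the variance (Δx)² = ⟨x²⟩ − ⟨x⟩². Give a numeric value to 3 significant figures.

Compute ⟨x⟩ and ⟨x²⟩ separately, then (Δx)² = ⟨x²⟩ − ⟨x⟩².
Every integrand reduces to terms xʲ·e^(−2κx) on [0, ∞); use ∫₀^∞ xʲ·e^(−2κx) dx = j!/(2κ)^(j+1).
⟨x⟩ = 0.50916 and ⟨x²⟩ = 0.51850.
(Δx)² = 0.51850 − (0.50916)² = 0.25925.

0.259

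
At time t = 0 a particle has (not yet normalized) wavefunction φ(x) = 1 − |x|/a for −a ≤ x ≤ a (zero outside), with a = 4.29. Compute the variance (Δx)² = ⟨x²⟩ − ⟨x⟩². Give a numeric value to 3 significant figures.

Compute ⟨x⟩ and ⟨x²⟩ separately, then (Δx)² = ⟨x²⟩ − ⟨x⟩².
φ is even, so ∫ over [−a, a] = 2∫₀ᵃ with φ = 1 − x/a there: ∫₀ᵃ (1 − x/a)² dx = a/3, ∫₀ᵃ x²(1 − x/a)² dx = a³/30, ∫₀ᵃ x⁴(1 − x/a)² dx = a⁵/105.
Normalization: ∫|φ|² dx = 2.8600.
⟨x⟩ = 0.0000 and ⟨x²⟩ = 1.8404.
(Δx)² = 1.8404 − (0.0000)² = 1.8404.

1.84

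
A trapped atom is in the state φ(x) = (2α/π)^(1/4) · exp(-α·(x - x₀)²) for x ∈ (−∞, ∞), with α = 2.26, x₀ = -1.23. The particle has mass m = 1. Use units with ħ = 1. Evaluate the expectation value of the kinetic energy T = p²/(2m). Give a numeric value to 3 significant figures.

T = −(ħ²/2m) d²/dx², so ⟨T⟩ = −(ħ²/2m) ∫ φ*·φ'' dx; with m = 1.
Gaussian moments (u = x − x₀): ∫u^(2j)·e^(−2αu²) du = (2j−1)!!/(4α)^j · √(π/(2α)), odd powers integrate to 0; here √(π/(2α)) = 0.83369. Derivatives: d/dx e^(−αu²) = −2αu·e^(−αu²), d²/dx² e^(−αu²) = (4α²u² − 2α)·e^(−αu²).
⟨T⟩ = 1.1300.

1.13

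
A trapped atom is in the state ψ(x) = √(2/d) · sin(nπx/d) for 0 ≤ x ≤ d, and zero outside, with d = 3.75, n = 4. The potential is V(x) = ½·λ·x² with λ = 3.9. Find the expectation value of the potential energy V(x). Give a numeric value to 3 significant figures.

⟨V⟩ = ∫ V(x)·|ψ|² dx.
With sin²θ = (1 − cos2θ)/2 on 0 ≤ x ≤ d: ∫sin²(nπx/d) dx = d/2, ∫x·sin²(nπx/d) dx = d²/4, ∫x²·sin²(nπx/d) dx = d³·(1/6 − 1/(4n²π²)); higher powers xᵏ the same way, integrating xᵏ·cos(2nπx/d) by parts.
⟨V⟩ = 9.0538.

9.05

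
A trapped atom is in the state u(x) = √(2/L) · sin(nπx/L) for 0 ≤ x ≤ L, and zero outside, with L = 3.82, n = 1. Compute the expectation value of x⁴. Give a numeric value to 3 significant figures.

⟨x⁴⟩ = ∫ x⁴·|u|² dx (integrals over the domain).
With sin²θ = (1 − cos2θ)/2 on 0 ≤ x ≤ L: ∫sin²(nπx/L) dx = L/2, ∫x·sin²(nπx/L) dx = L²/4, ∫x²·sin²(nπx/L) dx = L³·(1/6 − 1/(4n²π²)); higher powers xᵏ the same way, integrating xᵏ·cos(2nπx/L) by parts.
⟨x⁴⟩ = 24.292.

24.3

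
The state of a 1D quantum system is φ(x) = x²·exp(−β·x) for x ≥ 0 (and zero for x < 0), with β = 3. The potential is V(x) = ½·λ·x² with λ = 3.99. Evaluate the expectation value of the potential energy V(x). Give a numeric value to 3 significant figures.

1.66

⟨V⟩ = ∫ V(x)·|φ|² dx / ∫|φ|² dx.
Every integrand reduces to terms xʲ·e^(−2βx) on [0, ∞); use ∫₀^∞ xʲ·e^(−2βx) dx = j!/(2β)^(j+1).
State is unnormalized: ∫|φ|² dx = 0.0030864, and ∫φ*·V(x)·φ dx = 0.0051312, so ⟨V⟩ = 0.0051312 / 0.0030864.
⟨V⟩ = 1.6625.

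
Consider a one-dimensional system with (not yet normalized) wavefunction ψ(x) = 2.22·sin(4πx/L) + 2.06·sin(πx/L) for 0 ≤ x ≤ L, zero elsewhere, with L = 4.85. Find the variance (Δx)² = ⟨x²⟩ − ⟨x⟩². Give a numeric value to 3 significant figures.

1.36

Compute ⟨x⟩ and ⟨x²⟩ separately, then (Δx)² = ⟨x²⟩ − ⟨x⟩².
On 0 ≤ x ≤ L (j ≠ l): ∫sin²(jπx/L) dx = L/2, ∫sin(jπx/L)·sin(lπx/L) dx = 0; diagonal moments ∫x·sin²(jπx/L) dx = L²/4, ∫x²·sin²(jπx/L) dx = L³·(1/6 − 1/(4j²π²)); cross terms ∫x·sin(jπx/L)·sin(lπx/L) dx = 0 for j + l even and −4jlL²/(π²(j² − l²)²) for j + l odd, ∫x²·sin(jπx/L)·sin(lπx/L) dx = (−1)^(j+l)·4jlL³/(π²(j² − l²)²); higher powers the same way via product-to-sum and parts.
Normalization: ∫|ψ|² dx = 22.242.
⟨x⟩ = 2.3553 and ⟨x²⟩ = 6.9115.
(Δx)² = 6.9115 − (2.3553)² = 1.3640.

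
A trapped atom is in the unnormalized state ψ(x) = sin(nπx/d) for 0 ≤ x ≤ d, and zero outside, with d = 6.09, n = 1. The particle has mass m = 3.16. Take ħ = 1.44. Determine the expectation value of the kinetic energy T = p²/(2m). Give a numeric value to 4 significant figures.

T = −(ħ²/2m) d²/dx², so ⟨T⟩ = −(ħ²/2m) ∫ ψ*·ψ'' dx / ∫|ψ|² dx; with m = 3.16.
d/dx sin(nπx/d) = (nπ/d)·cos(nπx/d) and d²/dx² sin(nπx/d) = −(nπ/d)²·sin(nπx/d); on 0 ≤ x ≤ d, ∫sin²(nπx/d) dx = d/2 and ∫sin(nπx/d)·cos(nπx/d) dx = 0.
State is unnormalized: ∫|ψ|² dx = 3.0450, and ∫ψ*·(−ħ²/2m · ψ'') dx = 0.26586, so ⟨T⟩ = 0.26586 / 3.0450.
⟨T⟩ = 0.087312.

0.08731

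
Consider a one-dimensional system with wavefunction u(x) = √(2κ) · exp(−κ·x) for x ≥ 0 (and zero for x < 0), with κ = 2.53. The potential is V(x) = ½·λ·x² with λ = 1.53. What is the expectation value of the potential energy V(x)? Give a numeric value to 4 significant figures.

0.05976

⟨V⟩ = ∫ V(x)·|u|² dx.
Every integrand reduces to terms xʲ·e^(−2κx) on [0, ∞); use ∫₀^∞ xʲ·e^(−2κx) dx = j!/(2κ)^(j+1).
⟨V⟩ = 0.059757.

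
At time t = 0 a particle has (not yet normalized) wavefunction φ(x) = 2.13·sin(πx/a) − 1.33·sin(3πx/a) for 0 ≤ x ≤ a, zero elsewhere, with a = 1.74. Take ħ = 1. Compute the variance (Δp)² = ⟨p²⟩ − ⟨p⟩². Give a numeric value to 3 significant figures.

10.6

Compute ⟨p⟩ and ⟨p²⟩ separately; (Δp)² = ⟨p²⟩ − ⟨p⟩².
d²/dx² sin(jπx/a) = −(jπ/a)²·sin(jπx/a); on 0 ≤ x ≤ a, ∫sin²(jπx/a) dx = a/2 and ∫sin(jπx/a)·sin(lπx/a) dx = 0 for j ≠ l, so only diagonal terms survive in ∫|φ|² and ∫φ·φ″; ∫φ·φ′ dx = [φ²/2] between the walls = 0.
Normalization: ∫|φ|² dx = 5.4860.
⟨p⟩ = 0.0000 and ⟨p²⟩ = 10.576.
(Δp)² = 10.576 − (0.0000)² = 10.576.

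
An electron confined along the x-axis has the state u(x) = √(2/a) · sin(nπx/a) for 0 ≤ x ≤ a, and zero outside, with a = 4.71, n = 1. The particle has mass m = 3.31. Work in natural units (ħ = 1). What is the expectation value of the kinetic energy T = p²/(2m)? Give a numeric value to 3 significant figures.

T = −(ħ²/2m) d²/dx², so ⟨T⟩ = −(ħ²/2m) ∫ u*·u'' dx; with m = 3.31.
d/dx sin(nπx/a) = (nπ/a)·cos(nπx/a) and d²/dx² sin(nπx/a) = −(nπ/a)²·sin(nπx/a); on 0 ≤ x ≤ a, ∫sin²(nπx/a) dx = a/2 and ∫sin(nπx/a)·cos(nπx/a) dx = 0.
⟨T⟩ = 0.067205.

0.0672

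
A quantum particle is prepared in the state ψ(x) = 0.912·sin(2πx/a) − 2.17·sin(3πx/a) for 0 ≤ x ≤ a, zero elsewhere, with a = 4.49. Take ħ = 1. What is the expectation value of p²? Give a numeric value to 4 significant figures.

p² ψ = −ħ² d²ψ/dx²; ⟨p²⟩ = −ħ² ∫ ψ*·ψ'' dx / ∫|ψ|² dx.
d²/dx² sin(jπx/a) = −(jπ/a)²·sin(jπx/a); on 0 ≤ x ≤ a, ∫sin²(jπx/a) dx = a/2 and ∫sin(jπx/a)·sin(lπx/a) dx = 0 for j ≠ l, so only diagonal terms survive in ∫|ψ|² and ∫ψ·ψ″; ∫ψ·ψ′ dx = [ψ²/2] between the walls = 0.
State is unnormalized: ∫|ψ|² dx = 12.439, and ∫ψ*·(−ħ² ψ'') dx = 50.235, so ⟨p²⟩ = 50.235 / 12.439.
⟨p²⟩ = 4.0386.

4.039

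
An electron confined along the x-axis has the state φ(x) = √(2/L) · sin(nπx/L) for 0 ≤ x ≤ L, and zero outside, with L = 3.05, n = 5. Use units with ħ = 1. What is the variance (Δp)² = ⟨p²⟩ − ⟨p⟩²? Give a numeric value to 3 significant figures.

Compute ⟨p⟩ and ⟨p²⟩ separately; (Δp)² = ⟨p²⟩ − ⟨p⟩².
d/dx sin(nπx/L) = (nπ/L)·cos(nπx/L) and d²/dx² sin(nπx/L) = −(nπ/L)²·sin(nπx/L); on 0 ≤ x ≤ L, ∫sin²(nπx/L) dx = L/2 and ∫sin(nπx/L)·cos(nπx/L) dx = 0.
⟨p⟩ = 0.0000 and ⟨p²⟩ = 26.524.
(Δp)² = 26.524 − (0.0000)² = 26.524.

26.5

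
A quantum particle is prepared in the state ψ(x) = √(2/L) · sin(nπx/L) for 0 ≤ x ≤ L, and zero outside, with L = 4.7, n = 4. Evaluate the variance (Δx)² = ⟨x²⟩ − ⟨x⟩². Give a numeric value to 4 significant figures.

Compute ⟨x⟩ and ⟨x²⟩ separately, then (Δx)² = ⟨x²⟩ − ⟨x⟩².
With sin²θ = (1 − cos2θ)/2 on 0 ≤ x ≤ L: ∫sin²(nπx/L) dx = L/2, ∫x·sin²(nπx/L) dx = L²/4, ∫x²·sin²(nπx/L) dx = L³·(1/6 − 1/(4n²π²)); higher powers xᵏ the same way, integrating xᵏ·cos(2nπx/L) by parts.
⟨x⟩ = 2.3500 and ⟨x²⟩ = 7.2934.
(Δx)² = 7.2934 − (2.3500)² = 1.7709.

1.771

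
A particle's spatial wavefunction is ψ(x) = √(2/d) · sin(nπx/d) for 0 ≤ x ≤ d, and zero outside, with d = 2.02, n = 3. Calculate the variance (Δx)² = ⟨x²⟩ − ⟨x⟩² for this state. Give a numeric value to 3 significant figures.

Compute ⟨x⟩ and ⟨x²⟩ separately, then (Δx)² = ⟨x²⟩ − ⟨x⟩².
With sin²θ = (1 − cos2θ)/2 on 0 ≤ x ≤ d: ∫sin²(nπx/d) dx = d/2, ∫x·sin²(nπx/d) dx = d²/4, ∫x²·sin²(nπx/d) dx = d³·(1/6 − 1/(4n²π²)); higher powers xᵏ the same way, integrating xᵏ·cos(2nπx/d) by parts.
⟨x⟩ = 1.0100 and ⟨x²⟩ = 1.3372.
(Δx)² = 1.3372 − (1.0100)² = 0.31706.

0.317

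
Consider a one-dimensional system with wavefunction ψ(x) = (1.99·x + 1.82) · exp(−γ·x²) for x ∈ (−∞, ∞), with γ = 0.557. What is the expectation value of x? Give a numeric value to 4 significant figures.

0.6388

⟨x⟩ = ∫ x·|ψ|² dx / ∫|ψ|² dx (integrals over the domain).
Expand each integrand as polynomial × e^(−2γx²) and use ∫x^(2j)·e^(−2γx²) dx = (2j−1)!!/(4γ)^j · √(π/(2γ)), odd powers → 0; here √(π/(2γ)) = 1.6793.
State is unnormalized: ∫|ψ|² dx = 8.5474, and ∫ψ*·x·ψ dx = 5.4597, so ⟨x⟩ = 5.4597 / 8.5474.
⟨x⟩ = 0.63876.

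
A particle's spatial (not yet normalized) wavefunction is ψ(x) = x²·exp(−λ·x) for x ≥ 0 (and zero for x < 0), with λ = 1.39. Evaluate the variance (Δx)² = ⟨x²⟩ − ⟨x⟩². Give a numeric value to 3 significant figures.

0.647

Compute ⟨x⟩ and ⟨x²⟩ separately, then (Δx)² = ⟨x²⟩ − ⟨x⟩².
Every integrand reduces to terms xʲ·e^(−2λx) on [0, ∞); use ∫₀^∞ xʲ·e^(−2λx) dx = j!/(2λ)^(j+1).
Normalization: ∫|ψ|² dx = 0.14454.
⟨x⟩ = 1.7986 and ⟨x²⟩ = 3.8818.
(Δx)² = 3.8818 − (1.7986)² = 0.64696.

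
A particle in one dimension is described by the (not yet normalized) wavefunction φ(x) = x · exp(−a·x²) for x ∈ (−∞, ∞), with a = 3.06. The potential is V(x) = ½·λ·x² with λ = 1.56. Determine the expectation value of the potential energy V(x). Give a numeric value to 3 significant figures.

0.191

⟨V⟩ = ∫ V(x)·|φ|² dx / ∫|φ|² dx.
Expand each integrand as polynomial × e^(−2ax²) and use ∫x^(2j)·e^(−2ax²) dx = (2j−1)!!/(4a)^j · √(π/(2a)), odd powers → 0; here √(π/(2a)) = 0.71647.
State is unnormalized: ∫|φ|² dx = 0.058535, and ∫φ*·V(x)·φ dx = 0.011191, so ⟨V⟩ = 0.011191 / 0.058535.
⟨V⟩ = 0.19118.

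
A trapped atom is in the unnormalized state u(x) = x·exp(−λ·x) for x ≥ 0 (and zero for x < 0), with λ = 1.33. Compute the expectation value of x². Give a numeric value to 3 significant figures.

⟨x²⟩ = ∫ x²·|u|² dx / ∫|u|² dx (integrals over the domain).
Every integrand reduces to terms xʲ·e^(−2λx) on [0, ∞); use ∫₀^∞ xʲ·e^(−2λx) dx = j!/(2λ)^(j+1).
State is unnormalized: ∫|u|² dx = 0.10626, and ∫u*·x²·u dx = 0.18022, so ⟨x²⟩ = 0.18022 / 0.10626.
⟨x²⟩ = 1.6960.

1.70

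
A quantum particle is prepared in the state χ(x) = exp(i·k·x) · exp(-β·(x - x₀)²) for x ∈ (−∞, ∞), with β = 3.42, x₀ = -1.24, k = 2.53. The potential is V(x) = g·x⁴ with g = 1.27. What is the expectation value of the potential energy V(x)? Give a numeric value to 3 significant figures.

⟨V⟩ = ∫ V(x)·|χ|² dx / ∫|χ|² dx.
Gaussian moments (u = x − x₀): ∫u^(2j)·e^(−2βu²) du = (2j−1)!!/(4β)^j · √(π/(2β)), odd powers integrate to 0; here √(π/(2β)) = 0.67771.
State is unnormalized: ∫|χ|² dx = 0.67771, and ∫χ*·V(x)·χ dx = 2.6291, so ⟨V⟩ = 2.6291 / 0.67771.
⟨V⟩ = 3.8794.

3.88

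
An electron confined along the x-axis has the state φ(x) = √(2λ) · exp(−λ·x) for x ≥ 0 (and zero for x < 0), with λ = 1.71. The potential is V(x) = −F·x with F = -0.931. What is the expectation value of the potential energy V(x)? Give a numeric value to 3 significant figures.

⟨V⟩ = ∫ V(x)·|φ|² dx.
Every integrand reduces to terms xʲ·e^(−2λx) on [0, ∞); use ∫₀^∞ xʲ·e^(−2λx) dx = j!/(2λ)^(j+1).
⟨V⟩ = 0.27222.

0.272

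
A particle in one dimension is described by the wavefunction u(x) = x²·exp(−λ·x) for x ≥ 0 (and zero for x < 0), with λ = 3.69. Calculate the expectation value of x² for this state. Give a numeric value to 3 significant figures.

⟨x²⟩ = ∫ x²·|u|² dx / ∫|u|² dx (integrals over the domain).
Every integrand reduces to terms xʲ·e^(−2λx) on [0, ∞); use ∫₀^∞ xʲ·e^(−2λx) dx = j!/(2λ)^(j+1).
State is unnormalized: ∫|u|² dx = 0.0010963, and ∫u*·x²·u dx = 0.00060386, so ⟨x²⟩ = 0.00060386 / 0.0010963.
⟨x²⟩ = 0.55082.

0.551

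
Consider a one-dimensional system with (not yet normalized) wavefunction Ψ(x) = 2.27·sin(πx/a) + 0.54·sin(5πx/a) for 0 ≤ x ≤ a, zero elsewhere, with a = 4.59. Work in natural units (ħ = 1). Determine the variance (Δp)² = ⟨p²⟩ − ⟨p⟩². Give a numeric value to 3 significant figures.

Compute ⟨p⟩ and ⟨p²⟩ separately; (Δp)² = ⟨p²⟩ − ⟨p⟩².
d²/dx² sin(jπx/a) = −(jπ/a)²·sin(jπx/a); on 0 ≤ x ≤ a, ∫sin²(jπx/a) dx = a/2 and ∫sin(jπx/a)·sin(lπx/a) dx = 0 for j ≠ l, so only diagonal terms survive in ∫|Ψ|² and ∫Ψ·Ψ″; ∫Ψ·Ψ′ dx = [Ψ²/2] between the walls = 0.
Normalization: ∫|Ψ|² dx = 12.495.
⟨p⟩ = 0.0000 and ⟨p²⟩ = 1.0706.
(Δp)² = 1.0706 − (0.0000)² = 1.0706.

1.07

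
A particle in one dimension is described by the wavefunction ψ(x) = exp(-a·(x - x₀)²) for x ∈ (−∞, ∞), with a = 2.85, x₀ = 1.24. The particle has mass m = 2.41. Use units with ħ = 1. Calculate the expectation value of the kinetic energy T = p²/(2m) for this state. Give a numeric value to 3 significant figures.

0.591

T = −(ħ²/2m) d²/dx², so ⟨T⟩ = −(ħ²/2m) ∫ ψ*·ψ'' dx / ∫|ψ|² dx; with m = 2.41.
Gaussian moments (u = x − x₀): ∫u^(2j)·e^(−2au²) du = (2j−1)!!/(4a)^j · √(π/(2a)), odd powers integrate to 0; here √(π/(2a)) = 0.74240. Derivatives: d/dx e^(−au²) = −2au·e^(−au²), d²/dx² e^(−au²) = (4a²u² − 2a)·e^(−au²).
State is unnormalized: ∫|ψ|² dx = 0.74240, and ∫ψ*·(−ħ²/2m · ψ'') dx = 0.43897, so ⟨T⟩ = 0.43897 / 0.74240.
⟨T⟩ = 0.59129.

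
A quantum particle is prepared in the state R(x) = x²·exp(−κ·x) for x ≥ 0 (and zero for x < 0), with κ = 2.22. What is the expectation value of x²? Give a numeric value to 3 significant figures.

⟨x²⟩ = ∫ x²·|R|² dx / ∫|R|² dx (integrals over the domain).
Every integrand reduces to terms xʲ·e^(−2κx) on [0, ∞); use ∫₀^∞ xʲ·e^(−2κx) dx = j!/(2κ)^(j+1).
State is unnormalized: ∫|R|² dx = 0.013909, and ∫R*·x²·R dx = 0.021167, so ⟨x²⟩ = 0.021167 / 0.013909.
⟨x²⟩ = 1.5218.

1.52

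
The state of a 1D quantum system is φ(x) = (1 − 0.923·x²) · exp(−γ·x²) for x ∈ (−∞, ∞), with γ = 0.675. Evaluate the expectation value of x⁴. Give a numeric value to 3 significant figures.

1.03

⟨x⁴⟩ = ∫ x⁴·|φ|² dx / ∫|φ|² dx (integrals over the domain).
Expand each integrand as polynomial × e^(−2γx²) and use ∫x^(2j)·e^(−2γx²) dx = (2j−1)!!/(4γ)^j · √(π/(2γ)), odd powers → 0; here √(π/(2γ)) = 1.5255.
State is unnormalized: ∫|φ|² dx = 1.0173, and ∫φ*·x⁴·φ dx = 1.0494, so ⟨x⁴⟩ = 1.0494 / 1.0173.
⟨x⁴⟩ = 1.0316.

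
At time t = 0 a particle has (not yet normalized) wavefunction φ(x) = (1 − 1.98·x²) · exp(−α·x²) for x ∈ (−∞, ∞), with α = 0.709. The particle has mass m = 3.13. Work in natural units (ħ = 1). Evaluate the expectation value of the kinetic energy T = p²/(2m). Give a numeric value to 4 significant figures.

0.6171

T = −(ħ²/2m) d²/dx², so ⟨T⟩ = −(ħ²/2m) ∫ φ*·φ'' dx / ∫|φ|² dx; with m = 3.13.
Expand each integrand as polynomial × e^(−2αx²) and use ∫x^(2j)·e^(−2αx²) dx = (2j−1)!!/(4α)^j · √(π/(2α)), odd powers → 0; here √(π/(2α)) = 1.4885. Differentiate with the product rule, d/dx e^(−αx²) = −2αx·e^(−αx²).
State is unnormalized: ∫|φ|² dx = 1.5867, and ∫φ*·(−ħ²/2m · φ'') dx = 0.97918, so ⟨T⟩ = 0.97918 / 1.5867.
⟨T⟩ = 0.61713.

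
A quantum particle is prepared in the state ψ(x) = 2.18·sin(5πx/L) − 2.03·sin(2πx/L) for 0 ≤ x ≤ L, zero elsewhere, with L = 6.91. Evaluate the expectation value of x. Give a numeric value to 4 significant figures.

⟨x⟩ = ∫ x·|ψ|² dx / ∫|ψ|² dx (integrals over the domain).
On 0 ≤ x ≤ L (j ≠ l): ∫sin²(jπx/L) dx = L/2, ∫sin(jπx/L)·sin(lπx/L) dx = 0; diagonal moments ∫x·sin²(jπx/L) dx = L²/4, ∫x²·sin²(jπx/L) dx = L³·(1/6 − 1/(4j²π²)); cross terms ∫x·sin(jπx/L)·sin(lπx/L) dx = 0 for j + l even and −4jlL²/(π²(j² − l²)²) for j + l odd, ∫x²·sin(jπx/L)·sin(lπx/L) dx = (−1)^(j+l)·4jlL³/(π²(j² − l²)²); higher powers the same way via product-to-sum and parts.
State is unnormalized: ∫|ψ|² dx = 30.657, and ∫ψ*·x·ψ dx = 109.80, so ⟨x⟩ = 109.80 / 30.657.
⟨x⟩ = 3.5817.

3.582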